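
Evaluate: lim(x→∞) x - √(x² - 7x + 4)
This is an ∞-∞ indeterminate form.

Combine fractions or rationalize to convert ∞-∞ to 0/0 form:
  lim(x→∞) x - √(x² - 7x + 4) = 7/2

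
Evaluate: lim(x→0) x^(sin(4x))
This is an exponential indeterminate form.

For exponential indeterminate forms, take the natural log:
  Let L = lim(x→0) x^(sin(4x))
  Then ln(L) = lim(x→0) [exponent × ln(base)]
  Evaluate using L'Hôpital or standard limits, then exponentiate.
  L = 1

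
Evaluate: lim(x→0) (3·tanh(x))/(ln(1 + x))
This is a 0/0 indeterminate form.

Apply L'Hôpital's rule: differentiate numerator and denominator separately.
  f(x) = 3·tanh(x)   ⇒   f'(x) = 3 - 3·tanh(x)^2
  g(x) = ln(x + 1)   ⇒   g'(x) = 1/(x + 1)
  lim(x→0) f'(x)/g'(x) = lim(x→0) (3 - 3·tanh(x)^2)/(1/(x + 1))
  = 3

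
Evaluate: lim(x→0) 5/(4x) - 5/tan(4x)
This is an ∞-∞ indeterminate form.

Combine fractions or rationalize to convert ∞-∞ to 0/0 form:
  lim(x→0) 5/(4x) - 5/tan(4x) = 0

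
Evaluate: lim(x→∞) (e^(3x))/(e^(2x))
This is an ∞/∞ indeterminate form.

Apply L'Hôpital's rule: differentiate numerator and denominator separately.
  f(x) = e^(3·x)   ⇒   f'(x) = 3·e^(3·x)
  g(x) = e^(2·x)   ⇒   g'(x) = 2·e^(2·x)
  lim(x→∞) f'(x)/g'(x) = lim(x→∞) (3·e^(3·x))/(2·e^(2·x))
  = ∞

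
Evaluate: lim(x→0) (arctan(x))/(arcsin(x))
This is a 0/0 indeterminate form.

Apply L'Hôpital's rule: differentiate numerator and denominator separately.
  f(x) = atan(x)   ⇒   f'(x) = 1/(x^2 + 1)
  g(x) = asin(x)   ⇒   g'(x) = 1/sqrt(1 - x^2)
  lim(x→0) f'(x)/g'(x) = lim(x→0) (1/(x^2 + 1))/(1/sqrt(1 - x^2))
  = 1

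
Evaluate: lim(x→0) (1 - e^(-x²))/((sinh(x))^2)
This is a 0/0 indeterminate form.

Apply L'Hôpital's rule: differentiate numerator and denominator separately.
  f(x) = 1 - e^(-x^2)   ⇒   f'(x) = 2·x·e^(-x^2)
  g(x) = sinh(x)^2   ⇒   g'(x) = 2·sinh(x)·cosh(x)
  lim(x→0) f'(x)/g'(x) = lim(x→0) (2·x·e^(-x^2))/(2·sinh(x)·cosh(x))
  = 1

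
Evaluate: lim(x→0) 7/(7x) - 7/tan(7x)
This is an ∞-∞ indeterminate form.

Combine fractions or rationalize to convert ∞-∞ to 0/0 form:
  lim(x→0) 7/(7x) - 7/tan(7x) = 0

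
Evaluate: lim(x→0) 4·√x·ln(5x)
This is a 0·∞ indeterminate form.

Rewrite 0·∞ as a quotient (0/0 or ∞/∞ form), then apply L'Hôpital's rule:
  lim(x→0) 4·√x·ln(5x) = 0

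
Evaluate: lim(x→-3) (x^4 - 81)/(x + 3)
This is a standard limit.

Factor or rationalize the expression:
  lim(x→-3) (x^4 - 81)/(x + 3) = -108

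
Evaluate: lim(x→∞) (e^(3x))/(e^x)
This is an ∞/∞ indeterminate form.

Apply L'Hôpital's rule: differentiate numerator and denominator separately.
  f(x) = e^(3·x)   ⇒   f'(x) = 3·e^(3·x)
  g(x) = e^(x)   ⇒   g'(x) = e^(x)
  lim(x→∞) f'(x)/g'(x) = lim(x→∞) (3·e^(3·x))/(e^(x))
  = ∞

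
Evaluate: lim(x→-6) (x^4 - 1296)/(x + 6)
This is a standard limit.

Factor or rationalize the expression:
  lim(x→-6) (x^4 - 1296)/(x + 6) = -864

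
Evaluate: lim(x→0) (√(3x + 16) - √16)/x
This is a standard limit.

Factor or rationalize the expression:
  lim(x→0) (√(3x + 16) - √16)/x = 3/8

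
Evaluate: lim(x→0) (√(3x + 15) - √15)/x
This is a standard limit.

Factor or rationalize the expression:
  lim(x→0) (√(3x + 15) - √15)/x = sqrt(15)/10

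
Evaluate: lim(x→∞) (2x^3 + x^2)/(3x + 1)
This is an ∞/∞ indeterminate form.

Apply L'Hôpital's rule: differentiate numerator and denominator separately.
  f(x) = 2·x^3 + x^2   ⇒   f'(x) = 6·x^2 + 2·x
  g(x) = 3·x + 1   ⇒   g'(x) = 3
  lim(x→∞) f'(x)/g'(x) = lim(x→∞) (6·x^2 + 2·x)/(3)
  = ∞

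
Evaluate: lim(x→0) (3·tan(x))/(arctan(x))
This is a 0/0 indeterminate form.

Apply L'Hôpital's rule: differentiate numerator and denominator separately.
  f(x) = 3·tan(x)   ⇒   f'(x) = 3·tan(x)^2 + 3
  g(x) = atan(x)   ⇒   g'(x) = 1/(x^2 + 1)
  lim(x→0) f'(x)/g'(x) = lim(x→0) (3·tan(x)^2 + 3)/(1/(x^2 + 1))
  = 3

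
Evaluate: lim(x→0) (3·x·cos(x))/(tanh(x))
This is a 0/0 indeterminate form.

Apply L'Hôpital's rule: differentiate numerator and denominator separately.
  f(x) = 3·x·cos(x)   ⇒   f'(x) = -3·x·sin(x) + 3·cos(x)
  g(x) = tanh(x)   ⇒   g'(x) = 1 - tanh(x)^2
  lim(x→0) f'(x)/g'(x) = lim(x→0) (-3·x·sin(x) + 3·cos(x))/(1 - tanh(x)^2)
  = 3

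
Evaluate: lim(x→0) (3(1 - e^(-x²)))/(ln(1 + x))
This is a 0/0 indeterminate form.

Apply L'Hôpital's rule: differentiate numerator and denominator separately.
  f(x) = 3 - 3·e^(-x^2)   ⇒   f'(x) = 6·x·e^(-x^2)
  g(x) = ln(x + 1)   ⇒   g'(x) = 1/(x + 1)
  lim(x→0) f'(x)/g'(x) = lim(x→0) (6·x·e^(-x^2))/(1/(x + 1))
  = 0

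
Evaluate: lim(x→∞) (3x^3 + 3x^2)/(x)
This is an ∞/∞ indeterminate form.

Apply L'Hôpital's rule: differentiate numerator and denominator separately.
  f(x) = 3·x^3 + 3·x^2   ⇒   f'(x) = 9·x^2 + 6·x
  g(x) = x   ⇒   g'(x) = 1
  lim(x→∞) f'(x)/g'(x) = lim(x→∞) (9·x^2 + 6·x)/(1)
  = ∞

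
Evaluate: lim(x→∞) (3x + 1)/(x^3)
This is an ∞/∞ indeterminate form.

Apply L'Hôpital's rule: differentiate numerator and denominator separately.
  f(x) = 3·x + 1   ⇒   f'(x) = 3
  g(x) = x^3   ⇒   g'(x) = 3·x^2
  lim(x→∞) f'(x)/g'(x) = lim(x→∞) (3)/(3·x^2)
  = 0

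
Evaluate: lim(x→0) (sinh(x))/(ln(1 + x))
This is a 0/0 indeterminate form.

Apply L'Hôpital's rule: differentiate numerator and denominator separately.
  f(x) = sinh(x)   ⇒   f'(x) = cosh(x)
  g(x) = ln(x + 1)   ⇒   g'(x) = 1/(x + 1)
  lim(x→0) f'(x)/g'(x) = lim(x→0) (cosh(x))/(1/(x + 1))
  = 1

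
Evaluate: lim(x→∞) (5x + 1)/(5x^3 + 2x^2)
This is an ∞/∞ indeterminate form.

Apply L'Hôpital's rule: differentiate numerator and denominator separately.
  f(x) = 5·x + 1   ⇒   f'(x) = 5
  g(x) = 5·x^3 + 2·x^2   ⇒   g'(x) = 15·x^2 + 4·x
  lim(x→∞) f'(x)/g'(x) = lim(x→∞) (5)/(15·x^2 + 4·x)
  = 0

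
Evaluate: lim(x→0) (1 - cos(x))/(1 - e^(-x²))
This is a 0/0 indeterminate form.

Apply L'Hôpital's rule: differentiate numerator and denominator separately.
  f(x) = 1 - cos(x)   ⇒   f'(x) = sin(x)
  g(x) = 1 - e^(-x^2)   ⇒   g'(x) = 2·x·e^(-x^2)
  lim(x→0) f'(x)/g'(x) = lim(x→0) (sin(x))/(2·x·e^(-x^2))
  = 1/2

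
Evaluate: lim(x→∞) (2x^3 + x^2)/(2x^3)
This is an ∞/∞ indeterminate form.

Apply L'Hôpital's rule: differentiate numerator and denominator separately.
  f(x) = 2·x^3 + x^2   ⇒   f'(x) = 6·x^2 + 2·x
  g(x) = 2·x^3   ⇒   g'(x) = 6·x^2
  lim(x→∞) f'(x)/g'(x) = lim(x→∞) (6·x^2 + 2·x)/(6·x^2)
  = 1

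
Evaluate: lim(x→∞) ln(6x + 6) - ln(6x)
This is an ∞-∞ indeterminate form.

Combine fractions or rationalize to convert ∞-∞ to 0/0 form:
  lim(x→∞) ln(6x + 6) - ln(6x) = 0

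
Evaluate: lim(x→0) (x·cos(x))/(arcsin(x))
This is a 0/0 indeterminate form.

Apply L'Hôpital's rule: differentiate numerator and denominator separately.
  f(x) = x·cos(x)   ⇒   f'(x) = -x·sin(x) + cos(x)
  g(x) = asin(x)   ⇒   g'(x) = 1/sqrt(1 - x^2)
  lim(x→0) f'(x)/g'(x) = lim(x→0) (-x·sin(x) + cos(x))/(1/sqrt(1 - x^2))
  = 1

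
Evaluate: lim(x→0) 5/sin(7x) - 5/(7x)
This is an ∞-∞ indeterminate form.

Combine fractions or rationalize to convert ∞-∞ to 0/0 form:
  lim(x→0) 5/sin(7x) - 5/(7x) = 0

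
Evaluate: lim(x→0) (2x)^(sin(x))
This is an exponential indeterminate form.

For exponential indeterminate forms, take the natural log:
  Let L = lim(x→0) (2x)^(sin(x))
  Then ln(L) = lim(x→0) [exponent × ln(base)]
  Evaluate using L'Hôpital or standard limits, then exponentiate.
  L = 1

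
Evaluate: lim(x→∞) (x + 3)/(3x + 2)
This is an ∞/∞ indeterminate form.

Apply L'Hôpital's rule: differentiate numerator and denominator separately.
  f(x) = x + 3   ⇒   f'(x) = 1
  g(x) = 3·x + 2   ⇒   g'(x) = 3
  lim(x→∞) f'(x)/g'(x) = lim(x→∞) (1)/(3)
  = 1/3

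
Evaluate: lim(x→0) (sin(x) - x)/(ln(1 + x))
This is a 0/0 indeterminate form.

Apply L'Hôpital's rule: differentiate numerator and denominator separately.
  f(x) = -x + sin(x)   ⇒   f'(x) = cos(x) - 1
  g(x) = ln(x + 1)   ⇒   g'(x) = 1/(x + 1)
  lim(x→0) f'(x)/g'(x) = lim(x→0) (cos(x) - 1)/(1/(x + 1))
  = 0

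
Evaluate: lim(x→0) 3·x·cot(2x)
This is a 0·∞ indeterminate form.

Rewrite 0·∞ as a quotient (0/0 or ∞/∞ form), then apply L'Hôpital's rule:
  lim(x→0) 3·x·cot(2x) = 3/2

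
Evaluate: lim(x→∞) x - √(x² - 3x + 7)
This is an ∞-∞ indeterminate form.

Combine fractions or rationalize to convert ∞-∞ to 0/0 form:
  lim(x→∞) x - √(x² - 3x + 7) = 3/2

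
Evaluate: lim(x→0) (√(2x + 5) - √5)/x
This is a standard limit.

Factor or rationalize the expression:
  lim(x→0) (√(2x + 5) - √5)/x = sqrt(5)/5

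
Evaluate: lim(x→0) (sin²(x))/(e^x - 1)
This is a 0/0 indeterminate form.

Apply L'Hôpital's rule: differentiate numerator and denominator separately.
  f(x) = sin(x)^2   ⇒   f'(x) = 2·sin(x)·cos(x)
  g(x) = e^(x) - 1   ⇒   g'(x) = e^(x)
  lim(x→0) f'(x)/g'(x) = lim(x→0) (2·sin(x)·cos(x))/(e^(x))
  = 0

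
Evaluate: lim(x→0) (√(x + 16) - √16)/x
This is a standard limit.

Factor or rationalize the expression:
  lim(x→0) (√(x + 16) - √16)/x = 1/8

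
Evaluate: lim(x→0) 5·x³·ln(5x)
This is a 0·∞ indeterminate form.

Rewrite 0·∞ as a quotient (0/0 or ∞/∞ form), then apply L'Hôpital's rule:
  lim(x→0) 5·x³·ln(5x) = 0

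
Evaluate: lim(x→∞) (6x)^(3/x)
This is an exponential indeterminate form.

For exponential indeterminate forms, take the natural log:
  Let L = lim(x→∞) (6x)^(3/x)
  Then ln(L) = lim(x→∞) [exponent × ln(base)]
  Evaluate using L'Hôpital or standard limits, then exponentiate.
  L = 1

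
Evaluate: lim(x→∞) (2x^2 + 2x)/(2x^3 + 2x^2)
This is an ∞/∞ indeterminate form.

Apply L'Hôpital's rule: differentiate numerator and denominator separately.
  f(x) = 2·x^2 + 2·x   ⇒   f'(x) = 4·x + 2
  g(x) = 2·x^3 + 2·x^2   ⇒   g'(x) = 6·x^2 + 4·x
  lim(x→∞) f'(x)/g'(x) = lim(x→∞) (4·x + 2)/(6·x^2 + 4·x)
  = 0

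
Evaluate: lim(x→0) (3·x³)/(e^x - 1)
This is a 0/0 indeterminate form.

Apply L'Hôpital's rule: differentiate numerator and denominator separately.
  f(x) = 3·x^3   ⇒   f'(x) = 9·x^2
  g(x) = e^(x) - 1   ⇒   g'(x) = e^(x)
  lim(x→0) f'(x)/g'(x) = lim(x→0) (9·x^2)/(e^(x))
  = 0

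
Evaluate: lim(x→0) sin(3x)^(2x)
This is an exponential indeterminate form.

For exponential indeterminate forms, take the natural log:
  Let L = lim(x→0) sin(3x)^(2x)
  Then ln(L) = lim(x→0) [exponent × ln(base)]
  Evaluate using L'Hôpital or standard limits, then exponentiate.
  L = 1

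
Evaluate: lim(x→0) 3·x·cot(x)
This is a 0·∞ indeterminate form.

Rewrite 0·∞ as a quotient (0/0 or ∞/∞ form), then apply L'Hôpital's rule:
  lim(x→0) 3·x·cot(x) = 3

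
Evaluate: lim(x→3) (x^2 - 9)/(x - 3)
This is a standard limit.

Factor or rationalize the expression:
  lim(x→3) (x^2 - 9)/(x - 3) = 6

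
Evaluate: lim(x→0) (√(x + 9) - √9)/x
This is a standard limit.

Factor or rationalize the expression:
  lim(x→0) (√(x + 9) - √9)/x = 1/6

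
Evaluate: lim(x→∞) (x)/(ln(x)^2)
This is an ∞/∞ indeterminate form.

Apply L'Hôpital's rule: differentiate numerator and denominator separately.
  f(x) = x   ⇒   f'(x) = 1
  g(x) = ln(x)^2   ⇒   g'(x) = 2·ln(x)/x
  lim(x→∞) f'(x)/g'(x) = lim(x→∞) (1)/(2·ln(x)/x)
  = ∞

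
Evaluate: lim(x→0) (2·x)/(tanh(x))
This is a 0/0 indeterminate form.

Apply L'Hôpital's rule: differentiate numerator and denominator separately.
  f(x) = 2·x   ⇒   f'(x) = 2
  g(x) = tanh(x)   ⇒   g'(x) = 1 - tanh(x)^2
  lim(x→0) f'(x)/g'(x) = lim(x→0) (2)/(1 - tanh(x)^2)
  = 2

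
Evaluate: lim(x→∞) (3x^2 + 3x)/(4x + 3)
This is an ∞/∞ indeterminate form.

Apply L'Hôpital's rule: differentiate numerator and denominator separately.
  f(x) = 3·x^2 + 3·x   ⇒   f'(x) = 6·x + 3
  g(x) = 4·x + 3   ⇒   g'(x) = 4
  lim(x→∞) f'(x)/g'(x) = lim(x→∞) (6·x + 3)/(4)
  = ∞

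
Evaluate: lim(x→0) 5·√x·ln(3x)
This is a 0·∞ indeterminate form.

Rewrite 0·∞ as a quotient (0/0 or ∞/∞ form), then apply L'Hôpital's rule:
  lim(x→0) 5·√x·ln(3x) = 0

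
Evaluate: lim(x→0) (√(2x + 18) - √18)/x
This is a standard limit.

Factor or rationalize the expression:
  lim(x→0) (√(2x + 18) - √18)/x = sqrt(2)/6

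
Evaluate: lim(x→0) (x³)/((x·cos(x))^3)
This is a 0/0 indeterminate form.

Apply L'Hôpital's rule: differentiate numerator and denominator separately.
  f(x) = x^3   ⇒   f'(x) = 3·x^2
  g(x) = x^3·cos(x)^3   ⇒   g'(x) = -3·x^3·sin(x)·cos(x)^2 + 3·x^2·cos(x)^3
  lim(x→0) f'(x)/g'(x) = lim(x→0) (3·x^2)/(-3·x^3·sin(x)·cos(x)^2 + 3·x^2·cos(x)^3)
  = 1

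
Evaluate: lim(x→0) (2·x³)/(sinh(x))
This is a 0/0 indeterminate form.

Apply L'Hôpital's rule: differentiate numerator and denominator separately.
  f(x) = 2·x^3   ⇒   f'(x) = 6·x^2
  g(x) = sinh(x)   ⇒   g'(x) = cosh(x)
  lim(x→0) f'(x)/g'(x) = lim(x→0) (6·x^2)/(cosh(x))
  = 0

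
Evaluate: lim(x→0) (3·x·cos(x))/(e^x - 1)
This is a 0/0 indeterminate form.

Apply L'Hôpital's rule: differentiate numerator and denominator separately.
  f(x) = 3·x·cos(x)   ⇒   f'(x) = -3·x·sin(x) + 3·cos(x)
  g(x) = e^(x) - 1   ⇒   g'(x) = e^(x)
  lim(x→0) f'(x)/g'(x) = lim(x→0) (-3·x·sin(x) + 3·cos(x))/(e^(x))
  = 3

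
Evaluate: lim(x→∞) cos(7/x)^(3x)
This is an exponential indeterminate form.

For exponential indeterminate forms, take the natural log:
  Let L = lim(x→∞) cos(7/x)^(3x)
  Then ln(L) = lim(x→∞) [exponent × ln(base)]
  Evaluate using L'Hôpital or standard limits, then exponentiate.
  L = 1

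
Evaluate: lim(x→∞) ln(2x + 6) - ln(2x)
This is an ∞-∞ indeterminate form.

Combine fractions or rationalize to convert ∞-∞ to 0/0 form:
  lim(x→∞) ln(2x + 6) - ln(2x) = 0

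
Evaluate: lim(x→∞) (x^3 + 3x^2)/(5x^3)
This is an ∞/∞ indeterminate form.

Apply L'Hôpital's rule: differentiate numerator and denominator separately.
  f(x) = x^3 + 3·x^2   ⇒   f'(x) = 3·x^2 + 6·x
  g(x) = 5·x^3   ⇒   g'(x) = 15·x^2
  lim(x→∞) f'(x)/g'(x) = lim(x→∞) (3·x^2 + 6·x)/(15·x^2)
  = 1/5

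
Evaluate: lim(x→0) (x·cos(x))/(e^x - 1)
This is a 0/0 indeterminate form.

Apply L'Hôpital's rule: differentiate numerator and denominator separately.
  f(x) = x·cos(x)   ⇒   f'(x) = -x·sin(x) + cos(x)
  g(x) = e^(x) - 1   ⇒   g'(x) = e^(x)
  lim(x→0) f'(x)/g'(x) = lim(x→0) (-x·sin(x) + cos(x))/(e^(x))
  = 1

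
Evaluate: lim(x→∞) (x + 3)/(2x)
This is an ∞/∞ indeterminate form.

Apply L'Hôpital's rule: differentiate numerator and denominator separately.
  f(x) = x + 3   ⇒   f'(x) = 1
  g(x) = 2·x   ⇒   g'(x) = 2
  lim(x→∞) f'(x)/g'(x) = lim(x→∞) (1)/(2)
  = 1/2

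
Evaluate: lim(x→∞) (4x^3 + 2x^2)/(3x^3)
This is an ∞/∞ indeterminate form.

Apply L'Hôpital's rule: differentiate numerator and denominator separately.
  f(x) = 4·x^3 + 2·x^2   ⇒   f'(x) = 12·x^2 + 4·x
  g(x) = 3·x^3   ⇒   g'(x) = 9·x^2
  lim(x→∞) f'(x)/g'(x) = lim(x→∞) (12·x^2 + 4·x)/(9·x^2)
  = 4/3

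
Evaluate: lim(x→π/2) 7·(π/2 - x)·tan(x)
This is a 0·∞ indeterminate form.

Rewrite 0·∞ as a quotient (0/0 or ∞/∞ form), then apply L'Hôpital's rule:
  lim(x→π/2) 7·(π/2 - x)·tan(x) = 7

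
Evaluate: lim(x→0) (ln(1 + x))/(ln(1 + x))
This is a 0/0 indeterminate form.

Apply L'Hôpital's rule: differentiate numerator and denominator separately.
  f(x) = ln(x + 1)   ⇒   f'(x) = 1/(x + 1)
  g(x) = ln(x + 1)   ⇒   g'(x) = 1/(x + 1)
  lim(x→0) f'(x)/g'(x) = lim(x→0) (1/(x + 1))/(1/(x + 1))
  = 1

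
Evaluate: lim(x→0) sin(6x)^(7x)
This is an exponential indeterminate form.

For exponential indeterminate forms, take the natural log:
  Let L = lim(x→0) sin(6x)^(7x)
  Then ln(L) = lim(x→0) [exponent × ln(base)]
  Evaluate using L'Hôpital or standard limits, then exponentiate.
  L = 1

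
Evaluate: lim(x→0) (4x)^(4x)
This is an exponential indeterminate form.

For exponential indeterminate forms, take the natural log:
  Let L = lim(x→0) (4x)^(4x)
  Then ln(L) = lim(x→0) [exponent × ln(base)]
  Evaluate using L'Hôpital or standard limits, then exponentiate.
  L = 1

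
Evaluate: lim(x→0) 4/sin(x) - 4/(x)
This is an ∞-∞ indeterminate form.

Combine fractions or rationalize to convert ∞-∞ to 0/0 form:
  lim(x→0) 4/sin(x) - 4/(x) = 0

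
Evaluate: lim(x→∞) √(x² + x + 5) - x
This is an ∞-∞ indeterminate form.

Combine fractions or rationalize to convert ∞-∞ to 0/0 form:
  lim(x→∞) √(x² + x + 5) - x = 1/2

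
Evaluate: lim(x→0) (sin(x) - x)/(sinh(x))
This is a 0/0 indeterminate form.

Apply L'Hôpital's rule: differentiate numerator and denominator separately.
  f(x) = -x + sin(x)   ⇒   f'(x) = cos(x) - 1
  g(x) = sinh(x)   ⇒   g'(x) = cosh(x)
  lim(x→0) f'(x)/g'(x) = lim(x→0) (cos(x) - 1)/(cosh(x))
  = 0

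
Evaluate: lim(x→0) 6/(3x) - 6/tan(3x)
This is an ∞-∞ indeterminate form.

Combine fractions or rationalize to convert ∞-∞ to 0/0 form:
  lim(x→0) 6/(3x) - 6/tan(3x) = 0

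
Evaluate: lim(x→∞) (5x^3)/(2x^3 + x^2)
This is an ∞/∞ indeterminate form.

Apply L'Hôpital's rule: differentiate numerator and denominator separately.
  f(x) = 5·x^3   ⇒   f'(x) = 15·x^2
  g(x) = 2·x^3 + x^2   ⇒   g'(x) = 6·x^2 + 2·x
  lim(x→∞) f'(x)/g'(x) = lim(x→∞) (15·x^2)/(6·x^2 + 2·x)
  = 5/2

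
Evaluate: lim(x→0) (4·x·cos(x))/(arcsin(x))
This is a 0/0 indeterminate form.

Apply L'Hôpital's rule: differentiate numerator and denominator separately.
  f(x) = 4·x·cos(x)   ⇒   f'(x) = -4·x·sin(x) + 4·cos(x)
  g(x) = asin(x)   ⇒   g'(x) = 1/sqrt(1 - x^2)
  lim(x→0) f'(x)/g'(x) = lim(x→0) (-4·x·sin(x) + 4·cos(x))/(1/sqrt(1 - x^2))
  = 4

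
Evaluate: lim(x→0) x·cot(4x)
This is a 0·∞ indeterminate form.

Rewrite 0·∞ as a quotient (0/0 or ∞/∞ form), then apply L'Hôpital's rule:
  lim(x→0) x·cot(4x) = 1/4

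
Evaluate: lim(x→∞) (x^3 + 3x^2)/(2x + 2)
This is an ∞/∞ indeterminate form.

Apply L'Hôpital's rule: differentiate numerator and denominator separately.
  f(x) = x^3 + 3·x^2   ⇒   f'(x) = 3·x^2 + 6·x
  g(x) = 2·x + 2   ⇒   g'(x) = 2
  lim(x→∞) f'(x)/g'(x) = lim(x→∞) (3·x^2 + 6·x)/(2)
  = ∞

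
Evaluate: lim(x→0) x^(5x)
This is an exponential indeterminate form.

For exponential indeterminate forms, take the natural log:
  Let L = lim(x→0) x^(5x)
  Then ln(L) = lim(x→0) [exponent × ln(base)]
  Evaluate using L'Hôpital or standard limits, then exponentiate.
  L = 1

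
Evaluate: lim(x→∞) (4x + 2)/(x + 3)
This is an ∞/∞ indeterminate form.

Apply L'Hôpital's rule: differentiate numerator and denominator separately.
  f(x) = 4·x + 2   ⇒   f'(x) = 4
  g(x) = x + 3   ⇒   g'(x) = 1
  lim(x→∞) f'(x)/g'(x) = lim(x→∞) (4)/(1)
  = 4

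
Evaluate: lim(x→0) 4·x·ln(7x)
This is a 0·∞ indeterminate form.

Rewrite 0·∞ as a quotient (0/0 or ∞/∞ form), then apply L'Hôpital's rule:
  lim(x→0) 4·x·ln(7x) = 0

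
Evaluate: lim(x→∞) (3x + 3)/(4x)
This is an ∞/∞ indeterminate form.

Apply L'Hôpital's rule: differentiate numerator and denominator separately.
  f(x) = 3·x + 3   ⇒   f'(x) = 3
  g(x) = 4·x   ⇒   g'(x) = 4
  lim(x→∞) f'(x)/g'(x) = lim(x→∞) (3)/(4)
  = 3/4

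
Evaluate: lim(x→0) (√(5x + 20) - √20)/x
This is a standard limit.

Factor or rationalize the expression:
  lim(x→0) (√(5x + 20) - √20)/x = sqrt(5)/4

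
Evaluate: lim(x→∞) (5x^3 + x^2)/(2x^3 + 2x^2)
This is an ∞/∞ indeterminate form.

Apply L'Hôpital's rule: differentiate numerator and denominator separately.
  f(x) = 5·x^3 + x^2   ⇒   f'(x) = 15·x^2 + 2·x
  g(x) = 2·x^3 + 2·x^2   ⇒   g'(x) = 6·x^2 + 4·x
  lim(x→∞) f'(x)/g'(x) = lim(x→∞) (15·x^2 + 2·x)/(6·x^2 + 4·x)
  = 5/2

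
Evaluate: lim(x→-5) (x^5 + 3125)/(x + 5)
This is a standard limit.

Factor or rationalize the expression:
  lim(x→-5) (x^5 + 3125)/(x + 5) = 3125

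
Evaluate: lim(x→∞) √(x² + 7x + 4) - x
This is an ∞-∞ indeterminate form.

Combine fractions or rationalize to convert ∞-∞ to 0/0 form:
  lim(x→∞) √(x² + 7x + 4) - x = 7/2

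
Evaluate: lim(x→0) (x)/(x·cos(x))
This is a 0/0 indeterminate form.

Apply L'Hôpital's rule: differentiate numerator and denominator separately.
  f(x) = x   ⇒   f'(x) = 1
  g(x) = x·cos(x)   ⇒   g'(x) = -x·sin(x) + cos(x)
  lim(x→0) f'(x)/g'(x) = lim(x→0) (1)/(-x·sin(x) + cos(x))
  = 1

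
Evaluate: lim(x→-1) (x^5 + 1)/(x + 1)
This is a standard limit.

Factor or rationalize the expression:
  lim(x→-1) (x^5 + 1)/(x + 1) = 5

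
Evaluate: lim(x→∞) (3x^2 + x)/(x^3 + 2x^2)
This is an ∞/∞ indeterminate form.

Apply L'Hôpital's rule: differentiate numerator and denominator separately.
  f(x) = 3·x^2 + x   ⇒   f'(x) = 6·x + 1
  g(x) = x^3 + 2·x^2   ⇒   g'(x) = 3·x^2 + 4·x
  lim(x→∞) f'(x)/g'(x) = lim(x→∞) (6·x + 1)/(3·x^2 + 4·x)
  = 0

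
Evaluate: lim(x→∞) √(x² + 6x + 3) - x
This is an ∞-∞ indeterminate form.

Combine fractions or rationalize to convert ∞-∞ to 0/0 form:
  lim(x→∞) √(x² + 6x + 3) - x = 3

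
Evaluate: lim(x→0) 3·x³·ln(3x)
This is a 0·∞ indeterminate form.

Rewrite 0·∞ as a quotient (0/0 or ∞/∞ form), then apply L'Hôpital's rule:
  lim(x→0) 3·x³·ln(3x) = 0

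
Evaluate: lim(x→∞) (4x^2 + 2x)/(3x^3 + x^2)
This is an ∞/∞ indeterminate form.

Apply L'Hôpital's rule: differentiate numerator and denominator separately.
  f(x) = 4·x^2 + 2·x   ⇒   f'(x) = 8·x + 2
  g(x) = 3·x^3 + x^2   ⇒   g'(x) = 9·x^2 + 2·x
  lim(x→∞) f'(x)/g'(x) = lim(x→∞) (8·x + 2)/(9·x^2 + 2·x)
  = 0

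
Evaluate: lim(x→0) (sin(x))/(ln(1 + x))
This is a 0/0 indeterminate form.

Apply L'Hôpital's rule: differentiate numerator and denominator separately.
  f(x) = sin(x)   ⇒   f'(x) = cos(x)
  g(x) = ln(x + 1)   ⇒   g'(x) = 1/(x + 1)
  lim(x→0) f'(x)/g'(x) = lim(x→0) (cos(x))/(1/(x + 1))
  = 1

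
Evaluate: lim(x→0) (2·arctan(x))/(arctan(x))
This is a 0/0 indeterminate form.

Apply L'Hôpital's rule: differentiate numerator and denominator separately.
  f(x) = 2·atan(x)   ⇒   f'(x) = 2/(x^2 + 1)
  g(x) = atan(x)   ⇒   g'(x) = 1/(x^2 + 1)
  lim(x→0) f'(x)/g'(x) = lim(x→0) (2/(x^2 + 1))/(1/(x^2 + 1))
  = 2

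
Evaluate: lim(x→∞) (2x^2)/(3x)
This is an ∞/∞ indeterminate form.

Apply L'Hôpital's rule: differentiate numerator and denominator separately.
  f(x) = 2·x^2   ⇒   f'(x) = 4·x
  g(x) = 3·x   ⇒   g'(x) = 3
  lim(x→∞) f'(x)/g'(x) = lim(x→∞) (4·x)/(3)
  = ∞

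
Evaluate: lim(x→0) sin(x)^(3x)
This is an exponential indeterminate form.

For exponential indeterminate forms, take the natural log:
  Let L = lim(x→0) sin(x)^(3x)
  Then ln(L) = lim(x→0) [exponent × ln(base)]
  Evaluate using L'Hôpital or standard limits, then exponentiate.
  L = 1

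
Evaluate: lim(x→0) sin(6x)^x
This is an exponential indeterminate form.

For exponential indeterminate forms, take the natural log:
  Let L = lim(x→0) sin(6x)^x
  Then ln(L) = lim(x→0) [exponent × ln(base)]
  Evaluate using L'Hôpital or standard limits, then exponentiate.
  L = 1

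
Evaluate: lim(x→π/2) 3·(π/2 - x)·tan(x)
This is a 0·∞ indeterminate form.

Rewrite 0·∞ as a quotient (0/0 or ∞/∞ form), then apply L'Hôpital's rule:
  lim(x→π/2) 3·(π/2 - x)·tan(x) = 3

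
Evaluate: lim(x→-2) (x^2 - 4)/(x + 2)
This is a standard limit.

Factor or rationalize the expression:
  lim(x→-2) (x^2 - 4)/(x + 2) = -4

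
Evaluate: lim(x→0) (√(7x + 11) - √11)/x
This is a standard limit.

Factor or rationalize the expression:
  lim(x→0) (√(7x + 11) - √11)/x = 7·sqrt(11)/22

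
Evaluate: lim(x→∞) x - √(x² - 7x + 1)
This is an ∞-∞ indeterminate form.

Combine fractions or rationalize to convert ∞-∞ to 0/0 form:
  lim(x→∞) x - √(x² - 7x + 1) = 7/2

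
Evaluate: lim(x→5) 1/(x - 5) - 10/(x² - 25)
This is an ∞-∞ indeterminate form.

Combine fractions or rationalize to convert ∞-∞ to 0/0 form:
  lim(x→5) 1/(x - 5) - 10/(x² - 25) = 1/10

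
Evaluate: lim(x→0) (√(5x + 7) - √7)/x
This is a standard limit.

Factor or rationalize the expression:
  lim(x→0) (√(5x + 7) - √7)/x = 5·sqrt(7)/14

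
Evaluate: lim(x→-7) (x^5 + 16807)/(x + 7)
This is a standard limit.

Factor or rationalize the expression:
  lim(x→-7) (x^5 + 16807)/(x + 7) = 12005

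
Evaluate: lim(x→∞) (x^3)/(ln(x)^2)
This is an ∞/∞ indeterminate form.

Apply L'Hôpital's rule: differentiate numerator and denominator separately.
  f(x) = x^3   ⇒   f'(x) = 3·x^2
  g(x) = ln(x)^2   ⇒   g'(x) = 2·ln(x)/x
  lim(x→∞) f'(x)/g'(x) = lim(x→∞) (3·x^2)/(2·ln(x)/x)
  = ∞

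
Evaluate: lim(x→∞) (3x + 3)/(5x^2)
This is an ∞/∞ indeterminate form.

Apply L'Hôpital's rule: differentiate numerator and denominator separately.
  f(x) = 3·x + 3   ⇒   f'(x) = 3
  g(x) = 5·x^2   ⇒   g'(x) = 10·x
  lim(x→∞) f'(x)/g'(x) = lim(x→∞) (3)/(10·x)
  = 0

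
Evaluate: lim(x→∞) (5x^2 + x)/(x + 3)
This is an ∞/∞ indeterminate form.

Apply L'Hôpital's rule: differentiate numerator and denominator separately.
  f(x) = 5·x^2 + x   ⇒   f'(x) = 10·x + 1
  g(x) = x + 3   ⇒   g'(x) = 1
  lim(x→∞) f'(x)/g'(x) = lim(x→∞) (10·x + 1)/(1)
  = ∞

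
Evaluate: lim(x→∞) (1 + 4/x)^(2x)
This is an exponential indeterminate form.

For exponential indeterminate forms, take the natural log:
  Let L = lim(x→∞) (1 + 4/x)^(2x)
  Then ln(L) = lim(x→∞) [exponent × ln(base)]
  Evaluate using L'Hôpital or standard limits, then exponentiate.
  L = e^(8)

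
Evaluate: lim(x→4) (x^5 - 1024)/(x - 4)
This is a standard limit.

Factor or rationalize the expression:
  lim(x→4) (x^5 - 1024)/(x - 4) = 1280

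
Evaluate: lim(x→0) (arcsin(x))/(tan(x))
This is a 0/0 indeterminate form.

Apply L'Hôpital's rule: differentiate numerator and denominator separately.
  f(x) = asin(x)   ⇒   f'(x) = 1/sqrt(1 - x^2)
  g(x) = tan(x)   ⇒   g'(x) = tan(x)^2 + 1
  lim(x→0) f'(x)/g'(x) = lim(x→0) (1/sqrt(1 - x^2))/(tan(x)^2 + 1)
  = 1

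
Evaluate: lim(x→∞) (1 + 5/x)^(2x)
This is an exponential indeterminate form.

For exponential indeterminate forms, take the natural log:
  Let L = lim(x→∞) (1 + 5/x)^(2x)
  Then ln(L) = lim(x→∞) [exponent × ln(base)]
  Evaluate using L'Hôpital or standard limits, then exponentiate.
  L = e^(10)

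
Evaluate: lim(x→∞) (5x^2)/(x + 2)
This is an ∞/∞ indeterminate form.

Apply L'Hôpital's rule: differentiate numerator and denominator separately.
  f(x) = 5·x^2   ⇒   f'(x) = 10·x
  g(x) = x + 2   ⇒   g'(x) = 1
  lim(x→∞) f'(x)/g'(x) = lim(x→∞) (10·x)/(1)
  = ∞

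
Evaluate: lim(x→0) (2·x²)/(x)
This is a 0/0 indeterminate form.

Apply L'Hôpital's rule: differentiate numerator and denominator separately.
  f(x) = 2·x^2   ⇒   f'(x) = 4·x
  g(x) = x   ⇒   g'(x) = 1
  lim(x→0) f'(x)/g'(x) = lim(x→0) (4·x)/(1)
  = 0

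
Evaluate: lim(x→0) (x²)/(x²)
This is a 0/0 indeterminate form.

Apply L'Hôpital's rule: differentiate numerator and denominator separately.
  f(x) = x^2   ⇒   f'(x) = 2·x
  g(x) = x^2   ⇒   g'(x) = 2·x
  lim(x→0) f'(x)/g'(x) = lim(x→0) (2·x)/(2·x)
  = 1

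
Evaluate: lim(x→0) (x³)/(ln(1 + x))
This is a 0/0 indeterminate form.

Apply L'Hôpital's rule: differentiate numerator and denominator separately.
  f(x) = x^3   ⇒   f'(x) = 3·x^2
  g(x) = ln(x + 1)   ⇒   g'(x) = 1/(x + 1)
  lim(x→0) f'(x)/g'(x) = lim(x→0) (3·x^2)/(1/(x + 1))
  = 0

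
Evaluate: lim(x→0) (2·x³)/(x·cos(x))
This is a 0/0 indeterminate form.

Apply L'Hôpital's rule: differentiate numerator and denominator separately.
  f(x) = 2·x^3   ⇒   f'(x) = 6·x^2
  g(x) = x·cos(x)   ⇒   g'(x) = -x·sin(x) + cos(x)
  lim(x→0) f'(x)/g'(x) = lim(x→0) (6·x^2)/(-x·sin(x) + cos(x))
  = 0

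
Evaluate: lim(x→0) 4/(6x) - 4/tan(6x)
This is an ∞-∞ indeterminate form.

Combine fractions or rationalize to convert ∞-∞ to 0/0 form:
  lim(x→0) 4/(6x) - 4/tan(6x) = 0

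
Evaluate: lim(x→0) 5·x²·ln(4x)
This is a 0·∞ indeterminate form.

Rewrite 0·∞ as a quotient (0/0 or ∞/∞ form), then apply L'Hôpital's rule:
  lim(x→0) 5·x²·ln(4x) = 0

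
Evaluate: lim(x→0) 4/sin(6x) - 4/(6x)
This is an ∞-∞ indeterminate form.

Combine fractions or rationalize to convert ∞-∞ to 0/0 form:
  lim(x→0) 4/sin(6x) - 4/(6x) = 0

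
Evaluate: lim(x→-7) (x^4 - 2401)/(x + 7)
This is a standard limit.

Factor or rationalize the expression:
  lim(x→-7) (x^4 - 2401)/(x + 7) = -1372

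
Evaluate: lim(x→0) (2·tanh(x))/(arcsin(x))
This is a 0/0 indeterminate form.

Apply L'Hôpital's rule: differentiate numerator and denominator separately.
  f(x) = 2·tanh(x)   ⇒   f'(x) = 2 - 2·tanh(x)^2
  g(x) = asin(x)   ⇒   g'(x) = 1/sqrt(1 - x^2)
  lim(x→0) f'(x)/g'(x) = lim(x→0) (2 - 2·tanh(x)^2)/(1/sqrt(1 - x^2))
  = 2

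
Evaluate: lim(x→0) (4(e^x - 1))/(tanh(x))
This is a 0/0 indeterminate form.

Apply L'Hôpital's rule: differentiate numerator and denominator separately.
  f(x) = 4·e^(x) - 4   ⇒   f'(x) = 4·e^(x)
  g(x) = tanh(x)   ⇒   g'(x) = 1 - tanh(x)^2
  lim(x→0) f'(x)/g'(x) = lim(x→0) (4·e^(x))/(1 - tanh(x)^2)
  = 4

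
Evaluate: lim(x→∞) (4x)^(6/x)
This is an exponential indeterminate form.

For exponential indeterminate forms, take the natural log:
  Let L = lim(x→∞) (4x)^(6/x)
  Then ln(L) = lim(x→∞) [exponent × ln(base)]
  Evaluate using L'Hôpital or standard limits, then exponentiate.
  L = 1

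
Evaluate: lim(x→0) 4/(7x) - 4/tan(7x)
This is an ∞-∞ indeterminate form.

Combine fractions or rationalize to convert ∞-∞ to 0/0 form:
  lim(x→0) 4/(7x) - 4/tan(7x) = 0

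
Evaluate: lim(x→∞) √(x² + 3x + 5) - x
This is an ∞-∞ indeterminate form.

Combine fractions or rationalize to convert ∞-∞ to 0/0 form:
  lim(x→∞) √(x² + 3x + 5) - x = 3/2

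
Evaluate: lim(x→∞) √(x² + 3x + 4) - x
This is an ∞-∞ indeterminate form.

Combine fractions or rationalize to convert ∞-∞ to 0/0 form:
  lim(x→∞) √(x² + 3x + 4) - x = 3/2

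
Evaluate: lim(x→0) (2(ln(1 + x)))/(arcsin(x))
This is a 0/0 indeterminate form.

Apply L'Hôpital's rule: differentiate numerator and denominator separately.
  f(x) = 2·ln(x + 1)   ⇒   f'(x) = 2/(x + 1)
  g(x) = asin(x)   ⇒   g'(x) = 1/sqrt(1 - x^2)
  lim(x→0) f'(x)/g'(x) = lim(x→0) (2/(x + 1))/(1/sqrt(1 - x^2))
  = 2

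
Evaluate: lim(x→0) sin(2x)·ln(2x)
This is a 0·∞ indeterminate form.

Rewrite 0·∞ as a quotient (0/0 or ∞/∞ form), then apply L'Hôpital's rule:
  lim(x→0) sin(2x)·ln(2x) = 0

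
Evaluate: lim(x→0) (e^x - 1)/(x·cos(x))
This is a 0/0 indeterminate form.

Apply L'Hôpital's rule: differentiate numerator and denominator separately.
  f(x) = e^(x) - 1   ⇒   f'(x) = e^(x)
  g(x) = x·cos(x)   ⇒   g'(x) = -x·sin(x) + cos(x)
  lim(x→0) f'(x)/g'(x) = lim(x→0) (e^(x))/(-x·sin(x) + cos(x))
  = 1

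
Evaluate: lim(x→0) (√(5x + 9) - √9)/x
This is a standard limit.

Factor or rationalize the expression:
  lim(x→0) (√(5x + 9) - √9)/x = 5/6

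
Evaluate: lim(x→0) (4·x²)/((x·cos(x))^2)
This is a 0/0 indeterminate form.

Apply L'Hôpital's rule: differentiate numerator and denominator separately.
  f(x) = 4·x^2   ⇒   f'(x) = 8·x
  g(x) = x^2·cos(x)^2   ⇒   g'(x) = -2·x^2·sin(x)·cos(x) + 2·x·cos(x)^2
  lim(x→0) f'(x)/g'(x) = lim(x→0) (8·x)/(-2·x^2·sin(x)·cos(x) + 2·x·cos(x)^2)
  = 4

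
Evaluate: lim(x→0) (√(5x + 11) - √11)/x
This is a standard limit.

Factor or rationalize the expression:
  lim(x→0) (√(5x + 11) - √11)/x = 5·sqrt(11)/22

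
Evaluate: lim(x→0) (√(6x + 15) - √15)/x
This is a standard limit.

Factor or rationalize the expression:
  lim(x→0) (√(6x + 15) - √15)/x = sqrt(15)/5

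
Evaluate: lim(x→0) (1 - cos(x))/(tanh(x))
This is a 0/0 indeterminate form.

Apply L'Hôpital's rule: differentiate numerator and denominator separately.
  f(x) = 1 - cos(x)   ⇒   f'(x) = sin(x)
  g(x) = tanh(x)   ⇒   g'(x) = 1 - tanh(x)^2
  lim(x→0) f'(x)/g'(x) = lim(x→0) (sin(x))/(1 - tanh(x)^2)
  = 0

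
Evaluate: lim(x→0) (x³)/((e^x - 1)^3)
This is a 0/0 indeterminate form.

Apply L'Hôpital's rule: differentiate numerator and denominator separately.
  f(x) = x^3   ⇒   f'(x) = 3·x^2
  g(x) = (e^(x) - 1)^3   ⇒   g'(x) = 3·(e^(x) - 1)^2·e^(x)
  lim(x→0) f'(x)/g'(x) = lim(x→0) (3·x^2)/(3·(e^(x) - 1)^2·e^(x))
  = 1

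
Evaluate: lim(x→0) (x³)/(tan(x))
This is a 0/0 indeterminate form.

Apply L'Hôpital's rule: differentiate numerator and denominator separately.
  f(x) = x^3   ⇒   f'(x) = 3·x^2
  g(x) = tan(x)   ⇒   g'(x) = tan(x)^2 + 1
  lim(x→0) f'(x)/g'(x) = lim(x→0) (3·x^2)/(tan(x)^2 + 1)
  = 0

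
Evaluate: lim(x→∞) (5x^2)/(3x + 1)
This is an ∞/∞ indeterminate form.

Apply L'Hôpital's rule: differentiate numerator and denominator separately.
  f(x) = 5·x^2   ⇒   f'(x) = 10·x
  g(x) = 3·x + 1   ⇒   g'(x) = 3
  lim(x→∞) f'(x)/g'(x) = lim(x→∞) (10·x)/(3)
  = ∞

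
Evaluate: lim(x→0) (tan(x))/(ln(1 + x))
This is a 0/0 indeterminate form.

Apply L'Hôpital's rule: differentiate numerator and denominator separately.
  f(x) = tan(x)   ⇒   f'(x) = tan(x)^2 + 1
  g(x) = ln(x + 1)   ⇒   g'(x) = 1/(x + 1)
  lim(x→0) f'(x)/g'(x) = lim(x→0) (tan(x)^2 + 1)/(1/(x + 1))
  = 1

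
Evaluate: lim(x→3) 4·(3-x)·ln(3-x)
This is a 0·∞ indeterminate form.

Rewrite 0·∞ as a quotient (0/0 or ∞/∞ form), then apply L'Hôpital's rule:
  lim(x→3) 4·(3-x)·ln(3-x) = 0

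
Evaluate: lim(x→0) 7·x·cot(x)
This is a 0·∞ indeterminate form.

Rewrite 0·∞ as a quotient (0/0 or ∞/∞ form), then apply L'Hôpital's rule:
  lim(x→0) 7·x·cot(x) = 7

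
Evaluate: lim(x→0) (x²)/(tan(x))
This is a 0/0 indeterminate form.

Apply L'Hôpital's rule: differentiate numerator and denominator separately.
  f(x) = x^2   ⇒   f'(x) = 2·x
  g(x) = tan(x)   ⇒   g'(x) = tan(x)^2 + 1
  lim(x→0) f'(x)/g'(x) = lim(x→0) (2·x)/(tan(x)^2 + 1)
  = 0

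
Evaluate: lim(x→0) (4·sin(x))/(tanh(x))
This is a 0/0 indeterminate form.

Apply L'Hôpital's rule: differentiate numerator and denominator separately.
  f(x) = 4·sin(x)   ⇒   f'(x) = 4·cos(x)
  g(x) = tanh(x)   ⇒   g'(x) = 1 - tanh(x)^2
  lim(x→0) f'(x)/g'(x) = lim(x→0) (4·cos(x))/(1 - tanh(x)^2)
  = 4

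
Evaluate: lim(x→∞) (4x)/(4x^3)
This is an ∞/∞ indeterminate form.

Apply L'Hôpital's rule: differentiate numerator and denominator separately.
  f(x) = 4·x   ⇒   f'(x) = 4
  g(x) = 4·x^3   ⇒   g'(x) = 12·x^2
  lim(x→∞) f'(x)/g'(x) = lim(x→∞) (4)/(12·x^2)
  = 0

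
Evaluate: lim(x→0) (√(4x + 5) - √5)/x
This is a standard limit.

Factor or rationalize the expression:
  lim(x→0) (√(4x + 5) - √5)/x = 2·sqrt(5)/5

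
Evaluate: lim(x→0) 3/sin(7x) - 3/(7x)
This is an ∞-∞ indeterminate form.

Combine fractions or rationalize to convert ∞-∞ to 0/0 form:
  lim(x→0) 3/sin(7x) - 3/(7x) = 0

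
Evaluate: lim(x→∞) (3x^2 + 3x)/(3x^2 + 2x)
This is an ∞/∞ indeterminate form.

Apply L'Hôpital's rule: differentiate numerator and denominator separately.
  f(x) = 3·x^2 + 3·x   ⇒   f'(x) = 6·x + 3
  g(x) = 3·x^2 + 2·x   ⇒   g'(x) = 6·x + 2
  lim(x→∞) f'(x)/g'(x) = lim(x→∞) (6·x + 3)/(6·x + 2)
  = 1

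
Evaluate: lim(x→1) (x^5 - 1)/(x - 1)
This is a standard limit.

Factor or rationalize the expression:
  lim(x→1) (x^5 - 1)/(x - 1) = 5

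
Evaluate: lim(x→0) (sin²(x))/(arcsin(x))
This is a 0/0 indeterminate form.

Apply L'Hôpital's rule: differentiate numerator and denominator separately.
  f(x) = sin(x)^2   ⇒   f'(x) = 2·sin(x)·cos(x)
  g(x) = asin(x)   ⇒   g'(x) = 1/sqrt(1 - x^2)
  lim(x→0) f'(x)/g'(x) = lim(x→0) (2·sin(x)·cos(x))/(1/sqrt(1 - x^2))
  = 0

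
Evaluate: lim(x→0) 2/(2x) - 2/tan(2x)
This is an ∞-∞ indeterminate form.

Combine fractions or rationalize to convert ∞-∞ to 0/0 form:
  lim(x→0) 2/(2x) - 2/tan(2x) = 0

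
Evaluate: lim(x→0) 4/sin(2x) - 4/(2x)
This is an ∞-∞ indeterminate form.

Combine fractions or rationalize to convert ∞-∞ to 0/0 form:
  lim(x→0) 4/sin(2x) - 4/(2x) = 0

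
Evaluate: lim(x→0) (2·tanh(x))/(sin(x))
This is a 0/0 indeterminate form.

Apply L'Hôpital's rule: differentiate numerator and denominator separately.
  f(x) = 2·tanh(x)   ⇒   f'(x) = 2 - 2·tanh(x)^2
  g(x) = sin(x)   ⇒   g'(x) = cos(x)
  lim(x→0) f'(x)/g'(x) = lim(x→0) (2 - 2·tanh(x)^2)/(cos(x))
  = 2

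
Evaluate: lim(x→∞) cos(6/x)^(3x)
This is an exponential indeterminate form.

For exponential indeterminate forms, take the natural log:
  Let L = lim(x→∞) cos(6/x)^(3x)
  Then ln(L) = lim(x→∞) [exponent × ln(base)]
  Evaluate using L'Hôpital or standard limits, then exponentiate.
  L = 1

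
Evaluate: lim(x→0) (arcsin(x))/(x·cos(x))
This is a 0/0 indeterminate form.

Apply L'Hôpital's rule: differentiate numerator and denominator separately.
  f(x) = asin(x)   ⇒   f'(x) = 1/sqrt(1 - x^2)
  g(x) = x·cos(x)   ⇒   g'(x) = -x·sin(x) + cos(x)
  lim(x→0) f'(x)/g'(x) = lim(x→0) (1/sqrt(1 - x^2))/(-x·sin(x) + cos(x))
  = 1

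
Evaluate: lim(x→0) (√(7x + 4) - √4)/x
This is a standard limit.

Factor or rationalize the expression:
  lim(x→0) (√(7x + 4) - √4)/x = 7/4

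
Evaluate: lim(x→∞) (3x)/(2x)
This is an ∞/∞ indeterminate form.

Apply L'Hôpital's rule: differentiate numerator and denominator separately.
  f(x) = 3·x   ⇒   f'(x) = 3
  g(x) = 2·x   ⇒   g'(x) = 2
  lim(x→∞) f'(x)/g'(x) = lim(x→∞) (3)/(2)
  = 3/2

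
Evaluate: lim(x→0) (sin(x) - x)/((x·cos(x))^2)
This is a 0/0 indeterminate form.

Apply L'Hôpital's rule: differentiate numerator and denominator separately.
  f(x) = -x + sin(x)   ⇒   f'(x) = cos(x) - 1
  g(x) = x^2·cos(x)^2   ⇒   g'(x) = -2·x^2·sin(x)·cos(x) + 2·x·cos(x)^2
  lim(x→0) f'(x)/g'(x) = lim(x→0) (cos(x) - 1)/(-2·x^2·sin(x)·cos(x) + 2·x·cos(x)^2)
  = 0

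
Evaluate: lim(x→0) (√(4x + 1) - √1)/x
This is a standard limit.

Factor or rationalize the expression:
  lim(x→0) (√(4x + 1) - √1)/x = 2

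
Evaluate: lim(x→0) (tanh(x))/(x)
This is a 0/0 indeterminate form.

Apply L'Hôpital's rule: differentiate numerator and denominator separately.
  f(x) = tanh(x)   ⇒   f'(x) = 1 - tanh(x)^2
  g(x) = x   ⇒   g'(x) = 1
  lim(x→0) f'(x)/g'(x) = lim(x→0) (1 - tanh(x)^2)/(1)
  = 1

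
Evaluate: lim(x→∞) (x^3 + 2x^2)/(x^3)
This is an ∞/∞ indeterminate form.

Apply L'Hôpital's rule: differentiate numerator and denominator separately.
  f(x) = x^3 + 2·x^2   ⇒   f'(x) = 3·x^2 + 4·x
  g(x) = x^3   ⇒   g'(x) = 3·x^2
  lim(x→∞) f'(x)/g'(x) = lim(x→∞) (3·x^2 + 4·x)/(3·x^2)
  = 1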